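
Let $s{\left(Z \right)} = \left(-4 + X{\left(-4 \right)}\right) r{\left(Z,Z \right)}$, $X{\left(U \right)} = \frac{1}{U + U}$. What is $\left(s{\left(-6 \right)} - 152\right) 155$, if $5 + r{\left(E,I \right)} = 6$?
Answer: $- \frac{193595}{8} \approx -24199.0$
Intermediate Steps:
$X{\left(U \right)} = \frac{1}{2 U}$
$r{\left(E,I \right)} = 1$ ($r{\left(E,I \right)} = -5 + 6 = 1$)
$s{\left(Z \right)} = - \frac{33}{8}$ ($s{\left(Z \right)} = \left(-4 + \frac{1}{2 \left(-4\right)}\right) 1 = \left(-4 + \frac{1}{2} \left(- \frac{1}{4}\right)\right) 1 = \left(-4 - \frac{1}{8}\right) 1 = \left(- \frac{33}{8}\right) 1 = - \frac{33}{8}$)
$\left(s{\left(-6 \right)} - 152\right) 155 = \left(- \frac{33}{8} - 152\right) 155 = \left(- \frac{1249}{8}\right) 155 = - \frac{193595}{8}$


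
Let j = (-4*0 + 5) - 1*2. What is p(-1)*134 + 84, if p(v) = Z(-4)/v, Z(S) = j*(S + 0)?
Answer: 1692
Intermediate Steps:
j = 3 (j = (0 + 5) - 2 = 5 - 2 = 3)
Z(S) = 3*S (Z(S) = 3*(S + 0) = 3*S)
p(v) = -12/v (p(v) = (3*(-4))/v = -12/v)
p(-1)*134 + 84 = -12/(-1)*134 + 84 = -12*(-1)*134 + 84 = 12*134 + 84 = 1608 + 84 = 1692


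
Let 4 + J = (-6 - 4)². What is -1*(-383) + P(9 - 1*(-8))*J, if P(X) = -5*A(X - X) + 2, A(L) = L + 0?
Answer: 575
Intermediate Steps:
A(L) = L
J = 96 (J = -4 + (-6 - 4)² = -4 + (-10)² = -4 + 100 = 96)
P(X) = 2 (P(X) = -5*(X - X) + 2 = -5*0 + 2 = 0 + 2 = 2)
-1*(-383) + P(9 - 1*(-8))*J = -1*(-383) + 2*96 = 383 + 192 = 575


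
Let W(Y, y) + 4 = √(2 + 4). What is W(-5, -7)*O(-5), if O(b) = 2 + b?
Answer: 12 - 3*√6 ≈ 4.6515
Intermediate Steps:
W(Y, y) = -4 + √6 (W(Y, y) = -4 + √(2 + 4) = -4 + √6)
W(-5, -7)*O(-5) = (-4 + √6)*(2 - 5) = (-4 + √6)*(-3) = 12 - 3*√6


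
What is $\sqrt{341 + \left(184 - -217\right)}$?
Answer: $\sqrt{742} \approx 27.24$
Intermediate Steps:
$\sqrt{341 + \left(184 - -217\right)} = \sqrt{341 + \left(184 + 217\right)} = \sqrt{341 + 401} = \sqrt{742}$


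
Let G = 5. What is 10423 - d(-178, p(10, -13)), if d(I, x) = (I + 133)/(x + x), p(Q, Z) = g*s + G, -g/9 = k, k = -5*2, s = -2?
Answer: 729601/70 ≈ 10423.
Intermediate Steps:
k = -10
g = 90 (g = -9*(-10) = 90)
p(Q, Z) = -175 (p(Q, Z) = 90*(-2) + 5 = -180 + 5 = -175)
d(I, x) = (133 + I)/(2*x) (d(I, x) = (133 + I)/((2*x)) = (133 + I)*(1/(2*x)) = (133 + I)/(2*x))
10423 - d(-178, p(10, -13)) = 10423 - (133 - 178)/(2*(-175)) = 10423 - (-1)*(-45)/(2*175) = 10423 - 1*9/70 = 10423 - 9/70 = 729601/70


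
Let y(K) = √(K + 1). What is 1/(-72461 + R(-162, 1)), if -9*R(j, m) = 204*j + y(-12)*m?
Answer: -5571909/383286048212 + 9*I*√11/383286048212 ≈ -1.4537e-5 + 7.7878e-11*I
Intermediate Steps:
y(K) = √(1 + K)
R(j, m) = -68*j/3 - I*m*√11/9 (R(j, m) = -(204*j + √(1 - 12)*m)/9 = -(204*j + √(-11)*m)/9 = -(204*j + (I*√11)*m)/9 = -(204*j + I*m*√11)/9 = -68*j/3 - I*m*√11/9)
1/(-72461 + R(-162, 1)) = 1/(-72461 + (-68/3*(-162) - ⅑*I*1*√11)) = 1/(-72461 + (3672 - I*√11/9)) = 1/(-68789 - I*√11/9)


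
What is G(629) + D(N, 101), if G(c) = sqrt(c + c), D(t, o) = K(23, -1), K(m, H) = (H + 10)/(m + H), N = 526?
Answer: 9/22 + sqrt(1258) ≈ 35.877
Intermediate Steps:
K(m, H) = (10 + H)/(H + m)
D(t, o) = 9/22 (D(t, o) = (10 - 1)/(-1 + 23) = 9/22)
G(c) = sqrt(2)*sqrt(c) (G(c) = sqrt(2*c) = sqrt(2)*sqrt(c))
G(629) + D(N, 101) = sqrt(2)*sqrt(629) + 9/22 = sqrt(1258) + 9/22 = 9/22 + sqrt(1258)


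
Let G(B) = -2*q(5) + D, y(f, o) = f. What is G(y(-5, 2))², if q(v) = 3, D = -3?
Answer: 81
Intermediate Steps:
G(B) = -9 (G(B) = -2*3 - 3 = -6 - 3 = -9)
G(y(-5, 2))² = (-9)² = 81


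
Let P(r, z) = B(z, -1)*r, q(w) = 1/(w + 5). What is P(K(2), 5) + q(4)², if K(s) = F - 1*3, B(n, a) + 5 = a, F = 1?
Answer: 973/81 ≈ 12.012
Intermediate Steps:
B(n, a) = -5 + a
q(w) = 1/(5 + w)
K(s) = -2 (K(s) = 1 - 1*3 = 1 - 3 = -2)
P(r, z) = -6*r (P(r, z) = (-5 - 1)*r = -6*r)
P(K(2), 5) + q(4)² = -6*(-2) + (1/(5 + 4))² = 12 + (1/9)² = 12 + (⅑)² = 12 + 1/81 = 973/81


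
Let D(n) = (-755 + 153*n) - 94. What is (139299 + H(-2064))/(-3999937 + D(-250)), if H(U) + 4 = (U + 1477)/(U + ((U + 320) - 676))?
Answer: -624599367/18111037424 ≈ -0.034487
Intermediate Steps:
H(U) = -4 + (1477 + U)/(-356 + 2*U) (H(U) = -4 + (U + 1477)/(U + ((U + 320) - 676)) = -4 + (1477 + U)/(U + ((320 + U) - 676)) = -4 + (1477 + U)/(U + (-356 + U)) = -4 + (1477 + U)/(-356 + 2*U))
D(n) = -849 + 153*n
(139299 + H(-2064))/(-3999937 + D(-250)) = (139299 + (2901 - 7*(-2064))/(2*(-178 - 2064)))/(-3999937 + (-849 + 153*(-250))) = (139299 + (1/2)*(2901 + 14448)/(-2242))/(-3999937 + (-849 - 38250)) = (139299 + (1/2)*(-1/2242)*17349)/(-3999937 - 39099) = (139299 - 17349/4484)/(-4039036) = (624599367/4484)*(-1/4039036) = -624599367/18111037424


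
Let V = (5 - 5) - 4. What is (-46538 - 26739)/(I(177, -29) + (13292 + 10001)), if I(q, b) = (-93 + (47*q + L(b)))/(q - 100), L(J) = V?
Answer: -5642329/1801783 ≈ -3.1315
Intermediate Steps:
V = -4 (V = 0 - 4 = -4)
L(J) = -4
I(q, b) = (-97 + 47*q)/(-100 + q) (I(q, b) = (-93 + (47*q - 4))/(q - 100) = (-93 + (-4 + 47*q))/(-100 + q) = (-97 + 47*q)/(-100 + q))
(-46538 - 26739)/(I(177, -29) + (13292 + 10001)) = (-46538 - 26739)/((-97 + 47*177)/(-100 + 177) + (13292 + 10001)) = -73277/((-97 + 8319)/77 + 23293) = -73277/((1/77)*8222 + 23293) = -73277/(8222/77 + 23293) = -73277/1801783/77 = -73277*77/1801783 = -5642329/1801783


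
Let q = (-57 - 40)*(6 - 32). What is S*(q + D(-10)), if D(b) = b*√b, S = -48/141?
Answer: -40352/47 + 160*I*√10/47 ≈ -858.55 + 10.765*I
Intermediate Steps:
S = -16/47 (S = -48*1/141 = -16/47 ≈ -0.34043)
D(b) = b^(3/2)
q = 2522 (q = -97*(-26) = 2522)
S*(q + D(-10)) = -16*(2522 + (-10)^(3/2))/47 = -16*(2522 - 10*I*√10)/47 = -40352/47 + 160*I*√10/47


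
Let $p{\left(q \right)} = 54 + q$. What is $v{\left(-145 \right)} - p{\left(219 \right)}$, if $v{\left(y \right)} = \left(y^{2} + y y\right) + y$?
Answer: $41632$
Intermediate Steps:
$v{\left(y \right)} = y + 2 y^{2}$ ($v{\left(y \right)} = \left(y^{2} + y^{2}\right) + y = 2 y^{2} + y = y + 2 y^{2}$)
$v{\left(-145 \right)} - p{\left(219 \right)} = - 145 \left(1 + 2 \left(-145\right)\right) - \left(54 + 219\right) = - 145 \left(1 - 290\right) - 273 = \left(-145\right) \left(-289\right) - 273 = 41905 - 273 = 41632$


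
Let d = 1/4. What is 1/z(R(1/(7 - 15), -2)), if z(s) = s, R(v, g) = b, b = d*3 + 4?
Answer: 4/19 ≈ 0.21053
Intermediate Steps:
d = ¼ ≈ 0.25000
b = 19/4 (b = (¼)*3 + 4 = ¾ + 4 = 19/4 ≈ 4.7500)
R(v, g) = 19/4
1/z(R(1/(7 - 15), -2)) = 1/(19/4) = 4/19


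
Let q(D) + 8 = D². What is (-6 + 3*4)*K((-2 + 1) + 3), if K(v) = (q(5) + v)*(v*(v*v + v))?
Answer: 1368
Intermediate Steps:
q(D) = -8 + D²
K(v) = v*(17 + v)*(v + v²) (K(v) = ((-8 + 5²) + v)*(v*(v*v + v)) = ((-8 + 25) + v)*(v*(v² + v)) = (17 + v)*(v*(v + v²)) = v*(17 + v)*(v + v²))
(-6 + 3*4)*K((-2 + 1) + 3) = (-6 + 3*4)*(((-2 + 1) + 3)²*(17 + ((-2 + 1) + 3)² + 18*((-2 + 1) + 3))) = (-6 + 12)*((-1 + 3)²*(17 + (-1 + 3)² + 18*(-1 + 3))) = 6*(2²*(17 + 2² + 18*2)) = 6*(4*(17 + 4 + 36)) = 6*(4*57) = 6*228 = 1368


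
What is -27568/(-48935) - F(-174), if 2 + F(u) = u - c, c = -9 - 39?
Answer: 6291248/48935 ≈ 128.56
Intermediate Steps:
c = -48
F(u) = 46 + u (F(u) = -2 + (u - 1*(-48)) = -2 + (u + 48) = -2 + (48 + u) = 46 + u)
-27568/(-48935) - F(-174) = -27568/(-48935) - (46 - 174) = -27568*(-1/48935) - 1*(-128) = 27568/48935 + 128 = 6291248/48935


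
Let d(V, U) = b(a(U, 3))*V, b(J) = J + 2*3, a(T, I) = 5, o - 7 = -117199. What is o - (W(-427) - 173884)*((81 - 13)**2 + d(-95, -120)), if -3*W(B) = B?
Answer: 621704233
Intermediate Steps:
o = -117192 (o = 7 - 117199 = -117192)
b(J) = 6 + J (b(J) = J + 6 = 6 + J)
d(V, U) = 11*V (d(V, U) = (6 + 5)*V = 11*V)
W(B) = -B/3
o - (W(-427) - 173884)*((81 - 13)**2 + d(-95, -120)) = -117192 - (-1/3*(-427) - 173884)*((81 - 13)**2 + 11*(-95)) = -117192 - (427/3 - 173884)*(68**2 - 1045) = -117192 - (-521225)*(4624 - 1045)/3 = -117192 - (-521225)*3579/3 = -117192 - 1*(-621821425) = -117192 + 621821425 = 621704233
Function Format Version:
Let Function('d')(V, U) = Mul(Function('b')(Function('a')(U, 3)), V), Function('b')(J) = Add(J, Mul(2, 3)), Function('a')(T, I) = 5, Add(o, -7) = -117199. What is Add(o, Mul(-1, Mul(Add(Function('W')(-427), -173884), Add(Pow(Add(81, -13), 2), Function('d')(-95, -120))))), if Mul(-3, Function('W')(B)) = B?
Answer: 621704233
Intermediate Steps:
o = -117192 (o = Add(7, -117199) = -117192)
Function('b')(J) = Add(6, J) (Function('b')(J) = Add(J, 6) = Add(6, J))
Function('d')(V, U) = Mul(11, V) (Function('d')(V, U) = Mul(Add(6, 5), V) = Mul(11, V))
Function('W')(B) = Mul(Rational(-1, 3), B)
Add(o, Mul(-1, Mul(Add(Function('W')(-427), -173884), Add(Pow(Add(81, -13), 2), Function('d')(-95, -120))))) = Add(-117192, Mul(-1, Mul(Add(Mul(Rational(-1, 3), -427), -173884), Add(Pow(Add(81, -13), 2), Mul(11, -95))))) = Add(-117192, Mul(-1, Mul(Add(Rational(427, 3), -173884), Add(Pow(68, 2), -1045)))) = Add(-117192, Mul(-1, Mul(Rational(-521225, 3), Add(4624, -1045)))) = Add(-117192, Mul(-1, Mul(Rational(-521225, 3), 3579))) = Add(-117192, Mul(-1, -621821425)) = Add(-117192, 621821425) = 621704233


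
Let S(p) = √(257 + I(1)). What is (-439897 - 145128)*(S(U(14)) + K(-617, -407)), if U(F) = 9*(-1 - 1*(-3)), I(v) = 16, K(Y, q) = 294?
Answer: -171997350 - 585025*√273 ≈ -1.8166e+8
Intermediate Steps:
U(F) = 18 (U(F) = 9*(-1 + 3) = 9*2 = 18)
S(p) = √273 (S(p) = √(257 + 16) = √273)
(-439897 - 145128)*(S(U(14)) + K(-617, -407)) = (-439897 - 145128)*(√273 + 294) = -585025*(294 + √273) = -171997350 - 585025*√273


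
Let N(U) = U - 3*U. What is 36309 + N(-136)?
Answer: 36581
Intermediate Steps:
N(U) = -2*U
36309 + N(-136) = 36309 - 2*(-136) = 36309 + 272 = 36581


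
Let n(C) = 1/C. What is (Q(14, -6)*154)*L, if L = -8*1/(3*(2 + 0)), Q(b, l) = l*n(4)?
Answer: 308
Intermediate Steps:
n(C) = 1/C
Q(b, l) = l/4
L = -4/3 (L = -8/(3*2) = -8/6 = -8*⅙ = -4/3 ≈ -1.3333)
(Q(14, -6)*154)*L = (((¼)*(-6))*154)*(-4/3) = -3/2*154*(-4/3) = -231*(-4/3) = 308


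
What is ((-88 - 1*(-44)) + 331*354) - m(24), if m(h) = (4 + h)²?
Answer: 116346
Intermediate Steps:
((-88 - 1*(-44)) + 331*354) - m(24) = ((-88 - 1*(-44)) + 331*354) - (4 + 24)² = ((-88 + 44) + 117174) - 1*28² = (-44 + 117174) - 1*784 = 117130 - 784 = 116346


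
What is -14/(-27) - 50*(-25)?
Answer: 33764/27 ≈ 1250.5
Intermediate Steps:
-14/(-27) - 50*(-25) = -14*(-1/27) + 1250 = 14/27 + 1250 = 33764/27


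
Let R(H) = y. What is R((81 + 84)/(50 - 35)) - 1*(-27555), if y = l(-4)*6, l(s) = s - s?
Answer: 27555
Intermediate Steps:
l(s) = 0
y = 0 (y = 0*6 = 0)
R(H) = 0
R((81 + 84)/(50 - 35)) - 1*(-27555) = 0 - 1*(-27555) = 0 + 27555 = 27555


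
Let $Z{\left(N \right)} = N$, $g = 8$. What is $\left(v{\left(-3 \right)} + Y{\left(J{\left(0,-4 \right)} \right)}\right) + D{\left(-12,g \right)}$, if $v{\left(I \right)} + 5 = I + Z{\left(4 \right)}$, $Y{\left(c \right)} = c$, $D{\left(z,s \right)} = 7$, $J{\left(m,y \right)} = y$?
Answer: $-1$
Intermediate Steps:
$v{\left(I \right)} = -1 + I$ ($v{\left(I \right)} = -5 + \left(I + 4\right) = -5 + \left(4 + I\right) = -1 + I$)
$\left(v{\left(-3 \right)} + Y{\left(J{\left(0,-4 \right)} \right)}\right) + D{\left(-12,g \right)} = \left(\left(-1 - 3\right) - 4\right) + 7 = \left(-4 - 4\right) + 7 = -8 + 7 = -1$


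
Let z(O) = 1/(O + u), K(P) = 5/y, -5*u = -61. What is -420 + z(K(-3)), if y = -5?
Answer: -23515/56 ≈ -419.91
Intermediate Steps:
u = 61/5 (u = -⅕*(-61) = 61/5 ≈ 12.200)
K(P) = -1 (K(P) = 5/(-5) = 5*(-⅕) = -1)
z(O) = 1/(61/5 + O) (z(O) = 1/(O + 61/5) = 1/(61/5 + O))
-420 + z(K(-3)) = -420 + 5/(61 + 5*(-1)) = -420 + 5/(61 - 5) = -420 + 5/56 = -23515/56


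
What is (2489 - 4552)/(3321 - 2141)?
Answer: -2063/1180 ≈ -1.7483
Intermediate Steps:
(2489 - 4552)/(3321 - 2141) = -2063/1180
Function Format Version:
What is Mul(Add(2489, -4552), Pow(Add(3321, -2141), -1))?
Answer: Rational(-2063, 1180) ≈ -1.7483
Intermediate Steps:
Mul(Add(2489, -4552), Pow(Add(3321, -2141), -1)) = Mul(-2063, Pow(1180, -1)) = Mul(-2063, Rational(1, 1180)) = Rational(-2063, 1180)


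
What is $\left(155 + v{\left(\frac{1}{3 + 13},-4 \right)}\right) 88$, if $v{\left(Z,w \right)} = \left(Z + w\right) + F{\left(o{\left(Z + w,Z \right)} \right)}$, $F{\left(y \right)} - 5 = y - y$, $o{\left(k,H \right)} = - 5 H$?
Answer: $\frac{27467}{2} \approx 13734.0$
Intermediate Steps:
$F{\left(y \right)} = 5$ ($F{\left(y \right)} = 5 + \left(y - y\right) = 5 + 0 = 5$)
$v{\left(Z,w \right)} = 5 + Z + w$ ($v{\left(Z,w \right)} = \left(Z + w\right) + 5 = 5 + Z + w$)
$\left(155 + v{\left(\frac{1}{3 + 13},-4 \right)}\right) 88 = \left(155 + \left(5 + \frac{1}{3 + 13} - 4\right)\right) 88 = \left(155 + \left(5 + \frac{1}{16} - 4\right)\right) 88 = \left(155 + \frac{17}{16}\right) 88 = \frac{2497}{16} \cdot 88 = \frac{27467}{2}$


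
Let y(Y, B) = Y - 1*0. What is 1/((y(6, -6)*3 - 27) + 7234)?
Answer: 1/7225 ≈ 0.00013841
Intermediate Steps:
y(Y, B) = Y (y(Y, B) = Y + 0 = Y)
1/((y(6, -6)*3 - 27) + 7234) = 1/((6*3 - 27) + 7234) = 1/((18 - 27) + 7234) = 1/(-9 + 7234) = 1/7225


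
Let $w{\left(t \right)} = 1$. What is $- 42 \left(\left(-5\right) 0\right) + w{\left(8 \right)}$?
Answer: $1$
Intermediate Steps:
$- 42 \left(\left(-5\right) 0\right) + w{\left(8 \right)} = - 42 \left(\left(-5\right) 0\right) + 1 = \left(-42\right) 0 + 1 = 0 + 1 = 1$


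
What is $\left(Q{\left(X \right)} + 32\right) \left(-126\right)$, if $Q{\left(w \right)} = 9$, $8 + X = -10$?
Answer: $-5166$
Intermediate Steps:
$X = -18$ ($X = -8 - 10 = -18$)
$\left(Q{\left(X \right)} + 32\right) \left(-126\right) = \left(9 + 32\right) \left(-126\right) = 41 \left(-126\right) = -5166$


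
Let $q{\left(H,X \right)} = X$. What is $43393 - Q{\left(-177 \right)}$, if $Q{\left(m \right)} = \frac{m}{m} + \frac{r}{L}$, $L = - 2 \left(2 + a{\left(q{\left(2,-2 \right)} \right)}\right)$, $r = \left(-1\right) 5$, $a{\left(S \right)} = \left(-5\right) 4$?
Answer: $\frac{1562117}{36} \approx 43392.0$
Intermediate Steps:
$a{\left(S \right)} = -20$
$r = -5$
$L = 36$ ($L = - 2 \left(2 - 20\right) = \left(-2\right) \left(-18\right) = 36$)
$Q{\left(m \right)} = \frac{31}{36}$ ($Q{\left(m \right)} = \frac{m}{m} - \frac{5}{36} = 1 - \frac{5}{36} = \frac{31}{36}$)
$43393 - Q{\left(-177 \right)} = 43393 - \frac{31}{36} = \frac{1562117}{36}$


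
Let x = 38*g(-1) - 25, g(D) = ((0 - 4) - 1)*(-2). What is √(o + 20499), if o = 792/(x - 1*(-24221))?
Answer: √20991009/32 ≈ 143.17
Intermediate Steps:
g(D) = 10 (g(D) = (-4 - 1)*(-2) = -5*(-2) = 10)
x = 355 (x = 38*10 - 25 = 380 - 25 = 355)
o = 33/1024 (o = 792/(355 - 1*(-24221)) = 792/(355 + 24221) = 792/24576 = 792*(1/24576) = 33/1024 ≈ 0.032227)
√(o + 20499) = √(33/1024 + 20499) = √(20991009/1024) = √20991009/32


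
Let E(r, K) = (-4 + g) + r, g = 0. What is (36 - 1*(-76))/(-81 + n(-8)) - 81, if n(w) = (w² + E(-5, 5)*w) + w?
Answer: -3695/47 ≈ -78.617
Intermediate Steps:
E(r, K) = -4 + r (E(r, K) = (-4 + 0) + r = -4 + r)
n(w) = w² - 8*w (n(w) = (w² + (-4 - 5)*w) + w = (w² - 9*w) + w = w² - 8*w)
(36 - 1*(-76))/(-81 + n(-8)) - 81 = (36 - 1*(-76))/(-81 - 8*(-8 - 8)) - 81 = (36 + 76)/(-81 - 8*(-16)) - 81 = 112/(-81 + 128) - 81 = 112/47 - 81 = -3695/47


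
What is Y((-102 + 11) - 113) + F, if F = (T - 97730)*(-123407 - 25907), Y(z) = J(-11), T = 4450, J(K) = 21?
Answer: 13928009941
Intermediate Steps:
Y(z) = 21
F = 13928009920 (F = (4450 - 97730)*(-123407 - 25907) = -93280*(-149314) = 13928009920)
Y((-102 + 11) - 113) + F = 21 + 13928009920 = 13928009941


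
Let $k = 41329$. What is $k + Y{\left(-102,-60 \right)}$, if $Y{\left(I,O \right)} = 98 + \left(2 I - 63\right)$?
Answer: $41160$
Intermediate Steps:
$Y{\left(I,O \right)} = 35 + 2 I$ ($Y{\left(I,O \right)} = 98 + \left(-63 + 2 I\right) = 35 + 2 I$)
$k + Y{\left(-102,-60 \right)} = 41329 + \left(35 + 2 \left(-102\right)\right) = 41329 + \left(35 - 204\right) = 41329 - 169 = 41160$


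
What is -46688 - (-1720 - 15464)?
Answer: -29504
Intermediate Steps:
-46688 - (-1720 - 15464) = -46688 - 1*(-17184) = -46688 + 17184 = -29504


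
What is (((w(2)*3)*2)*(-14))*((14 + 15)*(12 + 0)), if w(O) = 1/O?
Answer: -14616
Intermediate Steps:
(((w(2)*3)*2)*(-14))*((14 + 15)*(12 + 0)) = (((3/2)*2)*(-14))*((14 + 15)*(12 + 0)) = ((((½)*3)*2)*(-14))*(29*12) = (((3/2)*2)*(-14))*348 = (3*(-14))*348 = -42*348 = -14616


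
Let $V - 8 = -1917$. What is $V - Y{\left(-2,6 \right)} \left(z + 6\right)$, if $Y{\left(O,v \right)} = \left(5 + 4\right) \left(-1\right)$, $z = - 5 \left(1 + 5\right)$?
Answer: $-2125$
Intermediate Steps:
$V = -1909$ ($V = 8 - 1917 = -1909$)
$z = -30$ ($z = \left(-5\right) 6 = -30$)
$Y{\left(O,v \right)} = -9$ ($Y{\left(O,v \right)} = 9 \left(-1\right) = -9$)
$V - Y{\left(-2,6 \right)} \left(z + 6\right) = -1909 - - 9 \left(-30 + 6\right) = -1909 - \left(-9\right) \left(-24\right) = -1909 - 216 = -2125$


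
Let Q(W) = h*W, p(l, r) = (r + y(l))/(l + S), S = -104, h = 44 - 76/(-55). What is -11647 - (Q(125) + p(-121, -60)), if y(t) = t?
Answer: -42868316/2475 ≈ -17321.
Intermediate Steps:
h = 2496/55 (h = 44 - 76*(-1)/55 = 44 - 1*(-76/55) = 44 + 76/55 = 2496/55 ≈ 45.382)
p(l, r) = (l + r)/(-104 + l) (p(l, r) = (r + l)/(l - 104) = (l + r)/(-104 + l))
Q(W) = 2496*W/55
-11647 - (Q(125) + p(-121, -60)) = -11647 - ((2496/55)*125 + (-121 - 60)/(-104 - 121)) = -11647 - (62400/11 - 181/(-225)) = -11647 - (62400/11 - 1/225*(-181)) = -11647 - (62400/11 + 181/225) = -11647 - 1*14041991/2475 = -11647 - 14041991/2475 = -42868316/2475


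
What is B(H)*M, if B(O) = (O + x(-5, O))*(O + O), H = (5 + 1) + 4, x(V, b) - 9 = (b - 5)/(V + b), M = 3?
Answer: 1200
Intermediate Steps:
x(V, b) = 9 + (-5 + b)/(V + b) (x(V, b) = 9 + (b - 5)/(V + b) = 9 + (-5 + b)/(V + b))
H = 10 (H = 6 + 4 = 10)
B(O) = 2*O*(O + (-50 + 10*O)/(-5 + O)) (B(O) = (O + (-5 + 9*(-5) + 10*O)/(-5 + O))*(O + O) = (O + (-5 - 45 + 10*O)/(-5 + O))*(2*O) = (O + (-50 + 10*O)/(-5 + O))*(2*O) = 2*O*(O + (-50 + 10*O)/(-5 + O)))
B(H)*M = (2*10*(10 + 10))*3 = (2*10*20)*3 = 400*3 = 1200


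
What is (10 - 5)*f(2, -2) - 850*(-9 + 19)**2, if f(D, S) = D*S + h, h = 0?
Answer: -85020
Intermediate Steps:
f(D, S) = D*S (f(D, S) = D*S + 0 = D*S)
(10 - 5)*f(2, -2) - 850*(-9 + 19)**2 = (10 - 5)*(2*(-2)) - 850*(-9 + 19)**2 = 5*(-4) - 850*10**2 = -20 - 850*100 = -20 - 85000 = -85020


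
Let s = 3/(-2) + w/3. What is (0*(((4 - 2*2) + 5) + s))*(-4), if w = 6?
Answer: 0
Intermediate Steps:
s = ½ (s = 3/(-2) + 6/3 = 3*(-½) + 6*(⅓) = -3/2 + 2 = ½ ≈ 0.50000)
(0*(((4 - 2*2) + 5) + s))*(-4) = (0*(((4 - 2*2) + 5) + ½))*(-4) = (0*(((4 - 4) + 5) + ½))*(-4) = (0*((0 + 5) + ½))*(-4) = (0*(5 + ½))*(-4) = (0*(11/2))*(-4) = 0*(-4) = 0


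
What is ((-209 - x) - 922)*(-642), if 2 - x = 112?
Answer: 655482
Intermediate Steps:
x = -110 (x = 2 - 1*112 = 2 - 112 = -110)
((-209 - x) - 922)*(-642) = ((-209 - 1*(-110)) - 922)*(-642) = ((-209 + 110) - 922)*(-642) = (-99 - 922)*(-642) = -1021*(-642) = 655482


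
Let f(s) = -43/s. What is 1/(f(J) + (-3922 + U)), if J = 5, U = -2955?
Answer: -5/34428 ≈ -0.00014523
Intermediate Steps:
1/(f(J) + (-3922 + U)) = 1/(-43/5 + (-3922 - 2955)) = 1/(-43*⅕ - 6877) = 1/(-43/5 - 6877) = 1/(-34428/5) = -5/34428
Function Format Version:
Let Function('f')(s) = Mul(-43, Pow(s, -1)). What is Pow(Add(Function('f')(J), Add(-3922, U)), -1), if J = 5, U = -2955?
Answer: Rational(-5, 34428) ≈ -0.00014523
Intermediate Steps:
Pow(Add(Function('f')(J), Add(-3922, U)), -1) = Pow(Add(Mul(-43, Pow(5, -1)), Add(-3922, -2955)), -1) = Pow(Add(Mul(-43, Rational(1, 5)), -6877), -1) = Pow(Add(Rational(-43, 5), -6877), -1) = Pow(Rational(-34428, 5), -1) = Rational(-5, 34428)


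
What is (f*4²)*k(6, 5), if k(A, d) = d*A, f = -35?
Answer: -16800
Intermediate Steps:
k(A, d) = A*d
(f*4²)*k(6, 5) = (-35*4²)*(6*5) = -35*16*30 = -560*30 = -16800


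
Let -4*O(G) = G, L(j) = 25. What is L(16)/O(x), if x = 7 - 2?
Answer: -20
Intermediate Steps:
x = 5
O(G) = -G/4
L(16)/O(x) = 25/((-¼*5)) = 25/(-5/4) = 25*(-⅘) = -20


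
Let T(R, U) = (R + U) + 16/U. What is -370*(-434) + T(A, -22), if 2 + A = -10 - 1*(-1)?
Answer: 1766009/11 ≈ 1.6055e+5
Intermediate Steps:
A = -11 (A = -2 + (-10 - 1*(-1)) = -2 + (-10 + 1) = -2 - 9 = -11)
T(R, U) = R + U + 16/U
-370*(-434) + T(A, -22) = -370*(-434) + (-11 - 22 + 16/(-22)) = 160580 + (-11 - 22 + 16*(-1/22)) = 160580 + (-11 - 22 - 8/11) = 160580 - 371/11 = 1766009/11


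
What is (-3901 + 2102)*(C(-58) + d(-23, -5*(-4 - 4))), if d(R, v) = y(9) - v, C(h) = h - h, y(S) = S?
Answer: 55769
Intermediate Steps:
C(h) = 0
d(R, v) = 9 - v
(-3901 + 2102)*(C(-58) + d(-23, -5*(-4 - 4))) = (-3901 + 2102)*(0 + (9 - (-5)*(-4 - 4))) = -1799*(0 + (9 - (-5)*(-8))) = -1799*(0 + (9 - 1*40)) = -1799*(0 + (9 - 40)) = -1799*(0 - 31) = -1799*(-31) = 55769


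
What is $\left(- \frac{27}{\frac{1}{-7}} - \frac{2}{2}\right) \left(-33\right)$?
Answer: $-6204$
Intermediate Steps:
$\left(- \frac{27}{\frac{1}{-7}} - \frac{2}{2}\right) \left(-33\right) = \left(- \frac{27}{- \frac{1}{7}} - 1\right) \left(-33\right) = \left(\left(-27\right) \left(-7\right) - 1\right) \left(-33\right) = \left(189 - 1\right) \left(-33\right) = 188 \left(-33\right) = -6204$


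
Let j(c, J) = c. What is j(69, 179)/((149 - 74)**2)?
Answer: 23/1875 ≈ 0.012267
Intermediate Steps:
j(69, 179)/((149 - 74)**2) = 69/((149 - 74)**2) = 69/(75**2) = 69/5625 = 69*(1/5625) = 23/1875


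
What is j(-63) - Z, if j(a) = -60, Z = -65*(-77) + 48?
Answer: -5113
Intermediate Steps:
Z = 5053 (Z = 5005 + 48 = 5053)
j(-63) - Z = -60 - 1*5053 = -60 - 5053 = -5113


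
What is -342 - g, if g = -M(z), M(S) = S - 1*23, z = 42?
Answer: -323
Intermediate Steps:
M(S) = -23 + S (M(S) = S - 23 = -23 + S)
g = -19 (g = -(-23 + 42) = -1*19 = -19)
-342 - g = -342 - 1*(-19) = -342 + 19 = -323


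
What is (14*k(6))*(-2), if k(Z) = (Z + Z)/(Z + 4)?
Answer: -168/5 ≈ -33.600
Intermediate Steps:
k(Z) = 2*Z/(4 + Z) (k(Z) = (2*Z)/(4 + Z) = 2*Z/(4 + Z))
(14*k(6))*(-2) = (14*(2*6/(4 + 6)))*(-2) = (14*(2*6/10))*(-2) = (14*(2*6*(⅒)))*(-2) = (14*(6/5))*(-2) = (84/5)*(-2) = -168/5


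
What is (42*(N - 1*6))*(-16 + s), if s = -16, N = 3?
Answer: 4032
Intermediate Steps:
(42*(N - 1*6))*(-16 + s) = (42*(3 - 1*6))*(-16 - 16) = (42*(3 - 6))*(-32) = (42*(-3))*(-32) = -126*(-32) = 4032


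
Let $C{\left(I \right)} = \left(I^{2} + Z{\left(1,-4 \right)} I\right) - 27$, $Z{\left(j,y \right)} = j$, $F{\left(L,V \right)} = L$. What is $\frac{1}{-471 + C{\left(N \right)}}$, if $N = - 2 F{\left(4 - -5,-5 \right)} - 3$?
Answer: $- \frac{1}{78} \approx -0.012821$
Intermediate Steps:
$N = -21$ ($N = - 2 \left(4 - -5\right) - 3 = - 2 \left(4 + 5\right) - 3 = \left(-2\right) 9 - 3 = -18 - 3 = -21$)
$C{\left(I \right)} = -27 + I + I^{2}$ ($C{\left(I \right)} = \left(I^{2} + 1 I\right) - 27 = \left(I^{2} + I\right) - 27 = \left(I + I^{2}\right) - 27 = -27 + I + I^{2}$)
$\frac{1}{-471 + C{\left(N \right)}} = \frac{1}{-471 - \left(48 - 441\right)} = \frac{1}{-471 - -393} = \frac{1}{-471 + 393} = \frac{1}{-78} = - \frac{1}{78}$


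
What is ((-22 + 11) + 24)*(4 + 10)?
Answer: 182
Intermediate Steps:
((-22 + 11) + 24)*(4 + 10) = (-11 + 24)*14 = 13*14 = 182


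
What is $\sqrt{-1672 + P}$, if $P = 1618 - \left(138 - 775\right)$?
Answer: $\sqrt{583} \approx 24.145$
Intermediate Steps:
$P = 2255$ ($P = 1618 - \left(138 - 775\right) = 1618 - -637 = 1618 + 637 = 2255$)
$\sqrt{-1672 + P} = \sqrt{-1672 + 2255} = \sqrt{583}$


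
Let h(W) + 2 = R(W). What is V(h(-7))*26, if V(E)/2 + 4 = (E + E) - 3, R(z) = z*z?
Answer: 4524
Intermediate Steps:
R(z) = z²
h(W) = -2 + W²
V(E) = -14 + 4*E (V(E) = -8 + 2*((E + E) - 3) = -8 + 2*(2*E - 3) = -8 + 2*(-3 + 2*E) = -8 + (-6 + 4*E) = -14 + 4*E)
V(h(-7))*26 = (-14 + 4*(-2 + (-7)²))*26 = (-14 + 4*(-2 + 49))*26 = (-14 + 4*47)*26 = (-14 + 188)*26 = 174*26 = 4524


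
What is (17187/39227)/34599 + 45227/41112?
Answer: 20461156058605/18599273989992 ≈ 1.1001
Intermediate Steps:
(17187/39227)/34599 + 45227/41112 = (17187*(1/39227))*(1/34599) + 45227*(1/41112) = (17187/39227)*(1/34599) + 45227/41112 = 5729/452404991 + 45227/41112 = 20461156058605/18599273989992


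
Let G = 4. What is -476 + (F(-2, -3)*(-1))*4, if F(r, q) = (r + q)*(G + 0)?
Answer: -396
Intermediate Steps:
F(r, q) = 4*q + 4*r (F(r, q) = (r + q)*(4 + 0) = (q + r)*4 = 4*q + 4*r)
-476 + (F(-2, -3)*(-1))*4 = -476 + ((4*(-3) + 4*(-2))*(-1))*4 = -476 + ((-12 - 8)*(-1))*4 = -476 - 20*(-1)*4 = -476 + 20*4 = -476 + 80 = -396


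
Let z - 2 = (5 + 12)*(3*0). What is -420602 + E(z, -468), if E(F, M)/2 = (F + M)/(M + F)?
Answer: -420600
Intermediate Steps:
z = 2 (z = 2 + (5 + 12)*(3*0) = 2 + 17*0 = 2 + 0 = 2)
E(F, M) = 2 (E(F, M) = 2*((F + M)/(M + F)) = 2*((F + M)/(F + M)) = 2*1 = 2)
-420602 + E(z, -468) = -420602 + 2 = -420600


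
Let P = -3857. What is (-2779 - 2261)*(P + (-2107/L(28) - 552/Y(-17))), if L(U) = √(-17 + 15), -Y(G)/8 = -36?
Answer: 19448940 - 5309640*I*√2 ≈ 1.9449e+7 - 7.509e+6*I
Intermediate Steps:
Y(G) = 288 (Y(G) = -8*(-36) = 288)
L(U) = I*√2 (L(U) = √(-2) = I*√2)
(-2779 - 2261)*(P + (-2107/L(28) - 552/Y(-17))) = (-2779 - 2261)*(-3857 + (-2107*(-I*√2/2) - 552/288)) = -5040*(-3857 + (-(-2107)*I*√2/2 - 552*1/288)) = -5040*(-3857 + (2107*I*√2/2 - 23/12)) = -5040*(-3857 + (-23/12 + 2107*I*√2/2)) = -5040*(-46307/12 + 2107*I*√2/2) = 19448940 - 5309640*I*√2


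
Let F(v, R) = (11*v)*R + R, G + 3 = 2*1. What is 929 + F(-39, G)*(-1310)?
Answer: -559751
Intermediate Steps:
G = -1 (G = -3 + 2*1 = -3 + 2 = -1)
F(v, R) = R + 11*R*v (F(v, R) = 11*R*v + R = R + 11*R*v)
929 + F(-39, G)*(-1310) = 929 - (1 + 11*(-39))*(-1310) = 929 - (1 - 429)*(-1310) = 929 - 1*(-428)*(-1310) = 929 + 428*(-1310) = 929 - 560680 = -559751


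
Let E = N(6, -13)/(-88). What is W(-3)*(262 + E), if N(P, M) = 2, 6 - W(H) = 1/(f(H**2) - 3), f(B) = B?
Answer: 403445/264 ≈ 1528.2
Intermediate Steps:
W(H) = 6 - 1/(-3 + H**2) (W(H) = 6 - 1/(H**2 - 3) = 6 - 1/(-3 + H**2))
E = -1/44 (E = 2/(-88) = 2*(-1/88) = -1/44 ≈ -0.022727)
W(-3)*(262 + E) = ((-19 + 6*(-3)**2)/(-3 + (-3)**2))*(262 - 1/44) = ((-19 + 6*9)/(-3 + 9))*(11527/44) = ((-19 + 54)/6)*(11527/44) = ((1/6)*35)*(11527/44) = (35/6)*(11527/44) = 403445/264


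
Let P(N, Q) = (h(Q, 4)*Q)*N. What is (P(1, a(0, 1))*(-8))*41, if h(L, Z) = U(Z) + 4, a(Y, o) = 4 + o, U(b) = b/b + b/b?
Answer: -9840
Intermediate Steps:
U(b) = 2 (U(b) = 1 + 1 = 2)
h(L, Z) = 6 (h(L, Z) = 2 + 4 = 6)
P(N, Q) = 6*N*Q (P(N, Q) = (6*Q)*N = 6*N*Q)
(P(1, a(0, 1))*(-8))*41 = ((6*1*(4 + 1))*(-8))*41 = ((6*1*5)*(-8))*41 = (30*(-8))*41 = -240*41 = -9840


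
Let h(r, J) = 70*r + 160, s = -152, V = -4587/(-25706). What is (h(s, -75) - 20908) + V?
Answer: -806855341/25706 ≈ -31388.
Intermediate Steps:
V = 4587/25706 (V = -4587*(-1/25706) = 4587/25706 ≈ 0.17844)
h(r, J) = 160 + 70*r
(h(s, -75) - 20908) + V = ((160 + 70*(-152)) - 20908) + 4587/25706 = ((160 - 10640) - 20908) + 4587/25706 = (-10480 - 20908) + 4587/25706 = -31388 + 4587/25706 = -806855341/25706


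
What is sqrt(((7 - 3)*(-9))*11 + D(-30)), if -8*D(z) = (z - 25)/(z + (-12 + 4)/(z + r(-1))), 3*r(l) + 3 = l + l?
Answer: 11*I*sqrt(11623181)/1884 ≈ 19.906*I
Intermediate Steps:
r(l) = -1 + 2*l/3 (r(l) = -1 + (l + l)/3 = -1 + (2*l)/3 = -1 + 2*l/3)
D(z) = -(-25 + z)/(8*(z - 8/(-5/3 + z))) (D(z) = -(z - 25)/(8*(z + (-12 + 4)/(z + (-1 + (2/3)*(-1))))) = -(-25 + z)/(8*(z - 8/(z + (-1 - 2/3)))) = -(-25 + z)/(8*(z - 8/(z - 5/3))) = -(-25 + z)/(8*(z - 8/(-5/3 + z))))
sqrt(((7 - 3)*(-9))*11 + D(-30)) = sqrt(((7 - 3)*(-9))*11 + (125 - 80*(-30) + 3*(-30)**2)/(8*(24 - 3*(-30)**2 + 5*(-30)))) = sqrt((4*(-9))*11 + (125 + 2400 + 3*900)/(8*(24 - 3*900 - 150))) = sqrt(-36*11 + (125 + 2400 + 2700)/(8*(24 - 2700 - 150))) = sqrt(-396 + (1/8)*5225/(-2826)) = sqrt(-396 + (1/8)*(-1/2826)*5225) = sqrt(-396 - 5225/22608) = sqrt(-8957993/22608) = 11*I*sqrt(11623181)/1884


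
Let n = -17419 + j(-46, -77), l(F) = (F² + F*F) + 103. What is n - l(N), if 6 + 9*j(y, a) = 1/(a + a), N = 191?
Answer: -125411749/1386 ≈ -90485.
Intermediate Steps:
j(y, a) = -⅔ + 1/(18*a) (j(y, a) = -⅔ + 1/(9*(a + a)) = -⅔ + 1/(9*((2*a))) = -⅔ + (1/(2*a))/9 = -⅔ + 1/(18*a))
l(F) = 103 + 2*F² (l(F) = (F² + F²) + 103 = 2*F² + 103 = 103 + 2*F²)
n = -24143659/1386 (n = -17419 + (1/18)*(1 - 12*(-77))/(-77) = -17419 + (1/18)*(-1/77)*(1 + 924) = -17419 + (1/18)*(-1/77)*925 = -17419 - 925/1386 = -24143659/1386 ≈ -17420.)
n - l(N) = -24143659/1386 - (103 + 2*191²) = -24143659/1386 - (103 + 2*36481) = -24143659/1386 - (103 + 72962) = -24143659/1386 - 1*73065 = -24143659/1386 - 73065 = -125411749/1386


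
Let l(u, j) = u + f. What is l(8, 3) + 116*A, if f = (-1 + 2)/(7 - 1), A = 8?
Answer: 5617/6 ≈ 936.17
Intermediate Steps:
f = ⅙ (f = 1/6 = 1*(⅙) = ⅙ ≈ 0.16667)
l(u, j) = ⅙ + u (l(u, j) = u + ⅙ = ⅙ + u)
l(8, 3) + 116*A = (⅙ + 8) + 116*8 = 49/6 + 928 = 5617/6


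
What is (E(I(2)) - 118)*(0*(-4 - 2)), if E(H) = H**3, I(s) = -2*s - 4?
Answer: 0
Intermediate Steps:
I(s) = -4 - 2*s
(E(I(2)) - 118)*(0*(-4 - 2)) = ((-4 - 2*2)**3 - 118)*(0*(-4 - 2)) = ((-4 - 4)**3 - 118)*(0*(-6)) = ((-8)**3 - 118)*0 = (-512 - 118)*0 = -630*0 = 0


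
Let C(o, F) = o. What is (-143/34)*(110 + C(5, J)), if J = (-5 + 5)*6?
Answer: -16445/34 ≈ -483.68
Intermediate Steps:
J = 0 (J = 0*6 = 0)
(-143/34)*(110 + C(5, J)) = (-143/34)*(110 + 5) = -143*1/34*115 = -143/34*115 = -16445/34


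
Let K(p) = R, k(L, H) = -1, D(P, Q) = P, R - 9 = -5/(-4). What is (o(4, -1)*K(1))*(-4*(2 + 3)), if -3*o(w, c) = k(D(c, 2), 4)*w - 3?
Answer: -1435/3 ≈ -478.33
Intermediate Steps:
R = 41/4 (R = 9 - 5/(-4) = 9 - 5*(-¼) = 9 + 5/4 = 41/4 ≈ 10.250)
K(p) = 41/4
o(w, c) = 1 + w/3 (o(w, c) = -(-w - 3)/3 = -(-3 - w)/3 = 1 + w/3)
(o(4, -1)*K(1))*(-4*(2 + 3)) = ((1 + (⅓)*4)*(41/4))*(-4*(2 + 3)) = ((1 + 4/3)*(41/4))*(-4*5) = ((7/3)*(41/4))*(-20) = (287/12)*(-20) = -1435/3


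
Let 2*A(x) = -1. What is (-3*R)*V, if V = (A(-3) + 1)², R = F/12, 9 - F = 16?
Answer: 7/16 ≈ 0.43750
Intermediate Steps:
F = -7 (F = 9 - 1*16 = 9 - 16 = -7)
A(x) = -½ (A(x) = (½)*(-1) = -½)
R = -7/12 ≈ -0.58333
V = ¼ (V = (-½ + 1)² = (½)² = ¼ ≈ 0.25000)
(-3*R)*V = -3*(-7/12)*(¼) = (7/4)*(¼) = 7/16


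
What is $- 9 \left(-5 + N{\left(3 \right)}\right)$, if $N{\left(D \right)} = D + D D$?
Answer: $-63$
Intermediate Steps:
$N{\left(D \right)} = D + D^{2}$
$- 9 \left(-5 + N{\left(3 \right)}\right) = - 9 \left(-5 + 3 \left(1 + 3\right)\right) = - 9 \left(-5 + 3 \cdot 4\right) = - 9 \left(-5 + 12\right) = \left(-9\right) 7 = -63$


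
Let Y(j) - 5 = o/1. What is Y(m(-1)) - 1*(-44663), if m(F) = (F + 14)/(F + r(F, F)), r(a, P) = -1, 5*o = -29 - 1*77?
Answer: 223234/5 ≈ 44647.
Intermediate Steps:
o = -106/5 (o = (-29 - 1*77)/5 = (-29 - 77)/5 = (1/5)*(-106) = -106/5 ≈ -21.200)
m(F) = (14 + F)/(-1 + F) (m(F) = (F + 14)/(F - 1) = (14 + F)/(-1 + F))
Y(j) = -81/5 (Y(j) = 5 - 106/5/1 = 5 - 106/5*1 = 5 - 106/5 = -81/5)
Y(m(-1)) - 1*(-44663) = -81/5 - 1*(-44663) = -81/5 + 44663 = 223234/5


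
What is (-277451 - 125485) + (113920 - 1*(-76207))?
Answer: -212809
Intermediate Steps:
(-277451 - 125485) + (113920 - 1*(-76207)) = -402936 + (113920 + 76207) = -402936 + 190127 = -212809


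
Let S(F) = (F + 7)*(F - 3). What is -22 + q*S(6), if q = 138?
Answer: 5360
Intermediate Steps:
S(F) = (-3 + F)*(7 + F) (S(F) = (7 + F)*(-3 + F) = (-3 + F)*(7 + F))
-22 + q*S(6) = -22 + 138*(-21 + 6² + 4*6) = -22 + 138*(-21 + 36 + 24) = -22 + 138*39 = -22 + 5382 = 5360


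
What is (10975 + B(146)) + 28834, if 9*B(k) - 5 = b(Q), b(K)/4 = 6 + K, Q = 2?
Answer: 358318/9 ≈ 39813.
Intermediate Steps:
b(K) = 24 + 4*K (b(K) = 4*(6 + K) = 24 + 4*K)
B(k) = 37/9 (B(k) = 5/9 + (24 + 4*2)/9 = 5/9 + (24 + 8)/9 = 5/9 + (⅑)*32 = 5/9 + 32/9 = 37/9)
(10975 + B(146)) + 28834 = (10975 + 37/9) + 28834 = 98812/9 + 28834 = 358318/9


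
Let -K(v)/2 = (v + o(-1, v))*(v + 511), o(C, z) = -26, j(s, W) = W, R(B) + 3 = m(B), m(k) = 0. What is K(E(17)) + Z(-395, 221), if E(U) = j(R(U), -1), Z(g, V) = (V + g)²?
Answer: 57816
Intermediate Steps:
R(B) = -3 (R(B) = -3 + 0 = -3)
E(U) = -1
K(v) = -2*(-26 + v)*(511 + v) (K(v) = -2*(v - 26)*(v + 511) = -2*(-26 + v)*(511 + v))
K(E(17)) + Z(-395, 221) = (26572 - 970*(-1) - 2*(-1)²) + (221 - 395)² = (26572 + 970 - 2*1) + (-174)² = (26572 + 970 - 2) + 30276 = 27540 + 30276 = 57816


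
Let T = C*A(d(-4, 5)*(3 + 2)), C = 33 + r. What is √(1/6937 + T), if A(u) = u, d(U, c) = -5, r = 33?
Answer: I*√79401241913/6937 ≈ 40.62*I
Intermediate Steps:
C = 66 (C = 33 + 33 = 66)
T = -1650 (T = 66*(-5*(3 + 2)) = 66*(-5*5) = 66*(-25) = -1650)
√(1/6937 + T) = √(1/6937 - 1650) = √(-11446049/6937) = I*√79401241913/6937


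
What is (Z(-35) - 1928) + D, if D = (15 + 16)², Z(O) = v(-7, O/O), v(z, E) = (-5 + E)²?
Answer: -951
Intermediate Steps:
Z(O) = 16 (Z(O) = (-5 + O/O)² = (-5 + 1)² = (-4)² = 16)
D = 961 (D = 31² = 961)
(Z(-35) - 1928) + D = (16 - 1928) + 961 = -1912 + 961 = -951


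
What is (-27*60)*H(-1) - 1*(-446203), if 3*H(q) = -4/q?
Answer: 444043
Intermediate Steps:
H(q) = -4/(3*q) (H(q) = (-4/q)/3 = -4/(3*q))
(-27*60)*H(-1) - 1*(-446203) = (-27*60)*(-4/3/(-1)) - 1*(-446203) = -(-2160)*(-1) + 446203 = -1620*4/3 + 446203 = -2160 + 446203 = 444043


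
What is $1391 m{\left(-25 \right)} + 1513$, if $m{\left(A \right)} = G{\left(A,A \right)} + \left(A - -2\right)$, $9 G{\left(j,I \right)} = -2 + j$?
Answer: $-34653$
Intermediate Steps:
$G{\left(j,I \right)} = - \frac{2}{9} + \frac{j}{9}$ ($G{\left(j,I \right)} = \frac{-2 + j}{9} = - \frac{2}{9} + \frac{j}{9}$)
$m{\left(A \right)} = \frac{16}{9} + \frac{10 A}{9}$ ($m{\left(A \right)} = \left(- \frac{2}{9} + \frac{A}{9}\right) + \left(A - -2\right) = \left(- \frac{2}{9} + \frac{A}{9}\right) + \left(A + 2\right) = \left(- \frac{2}{9} + \frac{A}{9}\right) + \left(2 + A\right) = \frac{16}{9} + \frac{10 A}{9}$)
$1391 m{\left(-25 \right)} + 1513 = 1391 \left(\frac{16}{9} + \frac{10}{9} \left(-25\right)\right) + 1513 = 1391 \left(\frac{16}{9} - \frac{250}{9}\right) + 1513 = 1391 \left(-26\right) + 1513 = -36166 + 1513 = -34653$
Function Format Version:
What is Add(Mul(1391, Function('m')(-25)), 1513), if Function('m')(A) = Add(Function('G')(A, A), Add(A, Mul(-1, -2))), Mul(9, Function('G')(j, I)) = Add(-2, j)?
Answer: -34653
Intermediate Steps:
Function('G')(j, I) = Add(Rational(-2, 9), Mul(Rational(1, 9), j)) (Function('G')(j, I) = Mul(Rational(1, 9), Add(-2, j)) = Add(Rational(-2, 9), Mul(Rational(1, 9), j)))
Function('m')(A) = Add(Rational(16, 9), Mul(Rational(10, 9), A)) (Function('m')(A) = Add(Add(Rational(-2, 9), Mul(Rational(1, 9), A)), Add(A, Mul(-1, -2))) = Add(Add(Rational(-2, 9), Mul(Rational(1, 9), A)), Add(A, 2)) = Add(Add(Rational(-2, 9), Mul(Rational(1, 9), A)), Add(2, A)) = Add(Rational(16, 9), Mul(Rational(10, 9), A)))
Add(Mul(1391, Function('m')(-25)), 1513) = Add(Mul(1391, Add(Rational(16, 9), Mul(Rational(10, 9), -25))), 1513) = Add(Mul(1391, Add(Rational(16, 9), Rational(-250, 9))), 1513) = Add(Mul(1391, -26), 1513) = Add(-36166, 1513) = -34653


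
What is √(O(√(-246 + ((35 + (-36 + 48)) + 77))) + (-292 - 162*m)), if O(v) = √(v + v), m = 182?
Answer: √(-29776 + 2^(¾)*61^(¼)*√I) ≈ 0.0096 + 172.55*I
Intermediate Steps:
O(v) = √2*√v (O(v) = √(2*v) = √2*√v)
√(O(√(-246 + ((35 + (-36 + 48)) + 77))) + (-292 - 162*m)) = √(√2*√(√(-246 + ((35 + (-36 + 48)) + 77))) + (-292 - 162*182)) = √(√2*√(√(-246 + ((35 + 12) + 77))) + (-292 - 29484)) = √(√2*√(√(-246 + (47 + 77))) - 29776) = √(√2*√(√(-246 + 124)) - 29776) = √(√2*√(√(-122)) - 29776) = √(√2*√(I*√122) - 29776) = √(√2*(122^(¼)*√I) - 29776) = √(2^(¾)*61^(¼)*√I - 29776) = √(-29776 + 2^(¾)*61^(¼)*√I)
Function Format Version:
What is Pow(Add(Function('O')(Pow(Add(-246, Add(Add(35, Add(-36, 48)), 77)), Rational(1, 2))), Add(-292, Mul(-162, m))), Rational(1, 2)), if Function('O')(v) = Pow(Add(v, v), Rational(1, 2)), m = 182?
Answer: Pow(Add(-29776, Mul(Pow(2, Rational(3, 4)), Pow(61, Rational(1, 4)), Pow(I, Rational(1, 2)))), Rational(1, 2)) ≈ Add(0.0096, Mul(172.55, I))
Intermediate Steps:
Function('O')(v) = Mul(Pow(2, Rational(1, 2)), Pow(v, Rational(1, 2))) (Function('O')(v) = Pow(Mul(2, v), Rational(1, 2)) = Mul(Pow(2, Rational(1, 2)), Pow(v, Rational(1, 2))))
Pow(Add(Function('O')(Pow(Add(-246, Add(Add(35, Add(-36, 48)), 77)), Rational(1, 2))), Add(-292, Mul(-162, m))), Rational(1, 2)) = Pow(Add(Mul(Pow(2, Rational(1, 2)), Pow(Pow(Add(-246, Add(Add(35, Add(-36, 48)), 77)), Rational(1, 2)), Rational(1, 2))), Add(-292, Mul(-162, 182))), Rational(1, 2)) = Pow(Add(Mul(Pow(2, Rational(1, 2)), Pow(Pow(Add(-246, Add(Add(35, 12), 77)), Rational(1, 2)), Rational(1, 2))), Add(-292, -29484)), Rational(1, 2)) = Pow(Add(Mul(Pow(2, Rational(1, 2)), Pow(Pow(Add(-246, Add(47, 77)), Rational(1, 2)), Rational(1, 2))), -29776), Rational(1, 2)) = Pow(Add(Mul(Pow(2, Rational(1, 2)), Pow(Pow(Add(-246, 124), Rational(1, 2)), Rational(1, 2))), -29776), Rational(1, 2)) = Pow(Add(Mul(Pow(2, Rational(1, 2)), Pow(Pow(-122, Rational(1, 2)), Rational(1, 2))), -29776), Rational(1, 2)) = Pow(Add(Mul(Pow(2, Rational(1, 2)), Pow(Mul(I, Pow(122, Rational(1, 2))), Rational(1, 2))), -29776), Rational(1, 2)) = Pow(Add(Mul(Pow(2, Rational(1, 2)), Mul(Pow(122, Rational(1, 4)), Pow(I, Rational(1, 2)))), -29776), Rational(1, 2)) = Pow(Add(Mul(Pow(2, Rational(3, 4)), Pow(61, Rational(1, 4)), Pow(I, Rational(1, 2))), -29776), Rational(1, 2)) = Pow(Add(-29776, Mul(Pow(2, Rational(3, 4)), Pow(61, Rational(1, 4)), Pow(I, Rational(1, 2)))), Rational(1, 2))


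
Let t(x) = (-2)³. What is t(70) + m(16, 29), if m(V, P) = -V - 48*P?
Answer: -1416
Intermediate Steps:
t(x) = -8
t(70) + m(16, 29) = -8 + (-1*16 - 48*29) = -8 + (-16 - 1392) = -8 - 1408 = -1416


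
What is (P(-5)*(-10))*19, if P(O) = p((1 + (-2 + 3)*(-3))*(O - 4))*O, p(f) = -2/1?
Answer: -1900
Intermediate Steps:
p(f) = -2 (p(f) = -2*1 = -2)
P(O) = -2*O
(P(-5)*(-10))*19 = (-2*(-5)*(-10))*19 = (10*(-10))*19 = -100*19 = -1900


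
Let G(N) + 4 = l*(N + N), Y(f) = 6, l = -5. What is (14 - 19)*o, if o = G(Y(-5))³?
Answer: 1310720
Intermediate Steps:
G(N) = -4 - 10*N (G(N) = -4 - 5*(N + N) = -4 - 10*N)
o = -262144 (o = (-4 - 10*6)³ = (-4 - 60)³ = (-64)³ = -262144)
(14 - 19)*o = (14 - 19)*(-262144) = -5*(-262144) = 1310720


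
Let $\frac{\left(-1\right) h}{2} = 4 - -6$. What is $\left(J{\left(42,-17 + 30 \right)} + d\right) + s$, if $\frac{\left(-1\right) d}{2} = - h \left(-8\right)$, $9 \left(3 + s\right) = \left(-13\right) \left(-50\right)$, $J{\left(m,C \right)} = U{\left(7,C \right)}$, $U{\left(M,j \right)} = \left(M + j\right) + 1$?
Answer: $\frac{3692}{9} \approx 410.22$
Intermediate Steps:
$h = -20$ ($h = - 2 \left(4 - -6\right) = - 2 \left(4 + 6\right) = \left(-2\right) 10 = -20$)
$U{\left(M,j \right)} = 1 + M + j$
$J{\left(m,C \right)} = 8 + C$ ($J{\left(m,C \right)} = 1 + 7 + C = 8 + C$)
$s = \frac{623}{9}$ ($s = -3 + \frac{\left(-13\right) \left(-50\right)}{9} = -3 + \frac{1}{9} \cdot 650 = -3 + \frac{650}{9} = \frac{623}{9} \approx 69.222$)
$d = 320$ ($d = - 2 \left(-1\right) \left(-20\right) \left(-8\right) = - 2 \cdot 20 \left(-8\right) = \left(-2\right) \left(-160\right) = 320$)
$\left(J{\left(42,-17 + 30 \right)} + d\right) + s = \left(\left(8 + \left(-17 + 30\right)\right) + 320\right) + \frac{623}{9} = \left(\left(8 + 13\right) + 320\right) + \frac{623}{9} = \left(21 + 320\right) + \frac{623}{9} = 341 + \frac{623}{9} = \frac{3692}{9}$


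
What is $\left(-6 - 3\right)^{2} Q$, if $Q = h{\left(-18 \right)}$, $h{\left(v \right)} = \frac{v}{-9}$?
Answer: $162$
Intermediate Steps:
$h{\left(v \right)} = - \frac{v}{9}$ ($h{\left(v \right)} = v \left(- \frac{1}{9}\right) = - \frac{v}{9}$)
$Q = 2$ ($Q = \left(- \frac{1}{9}\right) \left(-18\right) = 2$)
$\left(-6 - 3\right)^{2} Q = \left(-6 - 3\right)^{2} \cdot 2 = \left(-9\right)^{2} \cdot 2 = 81 \cdot 2 = 162$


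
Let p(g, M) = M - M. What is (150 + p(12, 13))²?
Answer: 22500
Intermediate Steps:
p(g, M) = 0
(150 + p(12, 13))² = (150 + 0)² = 150² = 22500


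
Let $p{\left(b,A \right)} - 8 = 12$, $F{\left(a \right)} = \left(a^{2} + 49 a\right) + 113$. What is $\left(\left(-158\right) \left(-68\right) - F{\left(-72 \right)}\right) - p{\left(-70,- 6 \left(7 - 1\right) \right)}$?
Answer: $8955$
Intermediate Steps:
$F{\left(a \right)} = 113 + a^{2} + 49 a$
$p{\left(b,A \right)} = 20$ ($p{\left(b,A \right)} = 8 + 12 = 20$)
$\left(\left(-158\right) \left(-68\right) - F{\left(-72 \right)}\right) - p{\left(-70,- 6 \left(7 - 1\right) \right)} = \left(\left(-158\right) \left(-68\right) - \left(113 + \left(-72\right)^{2} + 49 \left(-72\right)\right)\right) - 20 = \left(10744 - \left(113 + 5184 - 3528\right)\right) - 20 = \left(10744 - 1769\right) - 20 = 8975 - 20 = 8955$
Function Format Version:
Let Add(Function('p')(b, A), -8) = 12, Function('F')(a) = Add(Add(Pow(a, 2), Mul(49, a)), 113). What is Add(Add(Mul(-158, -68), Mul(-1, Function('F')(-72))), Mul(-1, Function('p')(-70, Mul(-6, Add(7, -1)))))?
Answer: 8955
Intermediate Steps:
Function('F')(a) = Add(113, Pow(a, 2), Mul(49, a))
Function('p')(b, A) = 20 (Function('p')(b, A) = Add(8, 12) = 20)
Add(Add(Mul(-158, -68), Mul(-1, Function('F')(-72))), Mul(-1, Function('p')(-70, Mul(-6, Add(7, -1))))) = Add(Add(Mul(-158, -68), Mul(-1, Add(113, Pow(-72, 2), Mul(49, -72)))), Mul(-1, 20)) = Add(Add(10744, Mul(-1, Add(113, 5184, -3528))), -20) = Add(Add(10744, Mul(-1, 1769)), -20) = Add(Add(10744, -1769), -20) = Add(8975, -20) = 8955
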